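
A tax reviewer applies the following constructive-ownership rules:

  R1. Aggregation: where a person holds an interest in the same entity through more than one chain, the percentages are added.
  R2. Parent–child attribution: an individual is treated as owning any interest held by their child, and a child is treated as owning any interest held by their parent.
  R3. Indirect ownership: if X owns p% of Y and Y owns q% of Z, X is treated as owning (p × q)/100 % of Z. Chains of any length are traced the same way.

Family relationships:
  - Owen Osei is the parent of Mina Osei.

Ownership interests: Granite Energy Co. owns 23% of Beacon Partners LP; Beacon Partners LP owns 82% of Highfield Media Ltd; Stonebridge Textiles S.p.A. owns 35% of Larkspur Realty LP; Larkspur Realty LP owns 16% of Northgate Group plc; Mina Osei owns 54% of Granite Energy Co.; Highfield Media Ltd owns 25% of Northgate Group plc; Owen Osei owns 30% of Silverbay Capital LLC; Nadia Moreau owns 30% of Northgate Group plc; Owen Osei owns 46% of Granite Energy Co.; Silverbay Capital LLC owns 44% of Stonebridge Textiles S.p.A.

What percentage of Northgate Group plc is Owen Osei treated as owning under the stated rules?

By parent–child attribution (R2), Owen Osei is treated as also owning Mina Osei's interest in Granite Energy Co, giving 46% + 54% = 100%.
Chain via Silverbay Capital LLC → Stonebridge Textiles S.p.A. → Larkspur Realty LP (R3): 30% × 44% × 35% × 16% = 0.7392% of Northgate Group plc.
Chain via Granite Energy Co. → Beacon Partners LP → Highfield Media Ltd (R3): 100% × 23% × 82% × 25% = 4.715% of Northgate Group plc.
Aggregating (R1): 0.7392% + 4.715% = 5.4542%.

5.4542%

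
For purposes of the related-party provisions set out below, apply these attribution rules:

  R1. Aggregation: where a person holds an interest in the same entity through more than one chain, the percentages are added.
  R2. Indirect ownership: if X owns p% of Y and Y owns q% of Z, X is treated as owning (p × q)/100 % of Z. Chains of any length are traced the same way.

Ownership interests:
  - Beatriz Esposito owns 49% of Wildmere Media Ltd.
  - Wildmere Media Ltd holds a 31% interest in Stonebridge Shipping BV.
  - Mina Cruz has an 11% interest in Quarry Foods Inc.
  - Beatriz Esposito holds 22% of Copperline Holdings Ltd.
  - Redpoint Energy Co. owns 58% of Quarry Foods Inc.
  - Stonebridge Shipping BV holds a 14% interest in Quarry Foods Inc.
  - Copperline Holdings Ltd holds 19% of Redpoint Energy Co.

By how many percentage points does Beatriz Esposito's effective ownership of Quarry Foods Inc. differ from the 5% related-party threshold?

0.449

Chain via Wildmere Media Ltd → Stonebridge Shipping BV (R2): 49% × 31% × 14% = 2.1266% of Quarry Foods Inc.
Chain via Copperline Holdings Ltd → Redpoint Energy Co. (R2): 22% × 19% × 58% = 2.4244% of Quarry Foods Inc.
Aggregating (R1): 2.1266% + 2.4244% = 4.551%.
4.551% falls short of the 5% threshold by 0.449 percentage points.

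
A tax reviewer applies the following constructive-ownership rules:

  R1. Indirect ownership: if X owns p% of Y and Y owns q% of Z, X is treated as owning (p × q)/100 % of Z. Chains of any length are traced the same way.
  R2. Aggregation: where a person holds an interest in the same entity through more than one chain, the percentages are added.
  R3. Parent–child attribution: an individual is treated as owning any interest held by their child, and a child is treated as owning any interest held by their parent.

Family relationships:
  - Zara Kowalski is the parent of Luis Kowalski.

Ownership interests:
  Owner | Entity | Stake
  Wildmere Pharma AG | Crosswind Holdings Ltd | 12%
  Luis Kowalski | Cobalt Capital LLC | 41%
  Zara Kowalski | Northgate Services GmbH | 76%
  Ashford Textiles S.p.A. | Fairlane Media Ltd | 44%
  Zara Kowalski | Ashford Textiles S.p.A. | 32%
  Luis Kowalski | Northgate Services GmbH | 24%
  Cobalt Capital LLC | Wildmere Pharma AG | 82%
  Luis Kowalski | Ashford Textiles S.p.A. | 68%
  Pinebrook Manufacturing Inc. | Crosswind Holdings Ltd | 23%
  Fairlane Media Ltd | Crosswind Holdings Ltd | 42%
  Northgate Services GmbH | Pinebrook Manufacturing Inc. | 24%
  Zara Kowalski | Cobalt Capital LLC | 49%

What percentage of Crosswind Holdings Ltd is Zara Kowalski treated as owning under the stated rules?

32.856%

By parent–child attribution (R3), Zara Kowalski is treated as also owning Luis Kowalski's interest in Ashford Textiles S.p.A, giving 32% + 68% = 100%.
By parent–child attribution (R3), Zara Kowalski is treated as also owning Luis Kowalski's interest in Cobalt Capital LLC, giving 49% + 41% = 90%.
By parent–child attribution (R3), Zara Kowalski is treated as also owning Luis Kowalski's interest in Northgate Services GmbH, giving 76% + 24% = 100%.
Chain via Ashford Textiles S.p.A. → Fairlane Media Ltd (R1): 100% × 44% × 42% = 18.48% of Crosswind Holdings Ltd.
Chain via Cobalt Capital LLC → Wildmere Pharma AG (R1): 90% × 82% × 12% = 8.856% of Crosswind Holdings Ltd.
Chain via Northgate Services GmbH → Pinebrook Manufacturing Inc. (R1): 100% × 24% × 23% = 5.52% of Crosswind Holdings Ltd.
Aggregating (R2): 18.48% + 8.856% + 5.52% = 32.856%.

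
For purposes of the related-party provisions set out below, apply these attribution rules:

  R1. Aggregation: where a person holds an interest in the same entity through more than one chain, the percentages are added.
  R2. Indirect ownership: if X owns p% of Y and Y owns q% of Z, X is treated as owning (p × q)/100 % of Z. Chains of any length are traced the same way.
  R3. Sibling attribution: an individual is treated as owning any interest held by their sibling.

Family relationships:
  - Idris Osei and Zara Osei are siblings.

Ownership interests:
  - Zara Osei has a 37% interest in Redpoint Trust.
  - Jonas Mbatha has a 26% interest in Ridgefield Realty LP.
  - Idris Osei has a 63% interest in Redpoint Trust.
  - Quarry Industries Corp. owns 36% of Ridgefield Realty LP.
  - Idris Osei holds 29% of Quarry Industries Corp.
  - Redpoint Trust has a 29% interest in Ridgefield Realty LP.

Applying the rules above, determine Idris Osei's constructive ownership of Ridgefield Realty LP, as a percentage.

39.44%

By sibling attribution (R3), Idris Osei is treated as also owning Zara Osei's interest in Redpoint Trust, giving 63% + 37% = 100%.
Chain via Redpoint Trust (R2): 100% × 29% = 29% of Ridgefield Realty LP.
Chain via Quarry Industries Corp. (R2): 29% × 36% = 10.44% of Ridgefield Realty LP.
Aggregating (R1): 29% + 10.44% = 39.44%.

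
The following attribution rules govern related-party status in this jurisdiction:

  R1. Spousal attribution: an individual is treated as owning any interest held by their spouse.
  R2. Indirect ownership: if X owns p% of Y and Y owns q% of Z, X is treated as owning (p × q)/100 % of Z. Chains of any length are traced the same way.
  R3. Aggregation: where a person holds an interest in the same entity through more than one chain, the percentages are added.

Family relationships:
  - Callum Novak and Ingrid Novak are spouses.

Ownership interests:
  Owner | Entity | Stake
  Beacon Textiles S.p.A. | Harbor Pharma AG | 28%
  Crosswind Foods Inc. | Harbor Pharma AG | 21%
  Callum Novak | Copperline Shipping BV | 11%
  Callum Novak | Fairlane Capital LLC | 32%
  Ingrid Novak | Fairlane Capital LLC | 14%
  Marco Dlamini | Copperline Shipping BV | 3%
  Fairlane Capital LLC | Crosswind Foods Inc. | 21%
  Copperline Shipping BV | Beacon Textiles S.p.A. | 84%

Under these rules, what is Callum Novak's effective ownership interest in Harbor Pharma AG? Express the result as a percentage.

4.6158%

By spousal attribution (R1), Callum Novak is treated as also owning Ingrid Novak's interest in Fairlane Capital LLC, giving 32% + 14% = 46%.
Chain via Fairlane Capital LLC → Crosswind Foods Inc. (R2): 46% × 21% × 21% = 2.0286% of Harbor Pharma AG.
Chain via Copperline Shipping BV → Beacon Textiles S.p.A. (R2): 11% × 84% × 28% = 2.5872% of Harbor Pharma AG.
Aggregating (R3): 2.0286% + 2.5872% = 4.6158%.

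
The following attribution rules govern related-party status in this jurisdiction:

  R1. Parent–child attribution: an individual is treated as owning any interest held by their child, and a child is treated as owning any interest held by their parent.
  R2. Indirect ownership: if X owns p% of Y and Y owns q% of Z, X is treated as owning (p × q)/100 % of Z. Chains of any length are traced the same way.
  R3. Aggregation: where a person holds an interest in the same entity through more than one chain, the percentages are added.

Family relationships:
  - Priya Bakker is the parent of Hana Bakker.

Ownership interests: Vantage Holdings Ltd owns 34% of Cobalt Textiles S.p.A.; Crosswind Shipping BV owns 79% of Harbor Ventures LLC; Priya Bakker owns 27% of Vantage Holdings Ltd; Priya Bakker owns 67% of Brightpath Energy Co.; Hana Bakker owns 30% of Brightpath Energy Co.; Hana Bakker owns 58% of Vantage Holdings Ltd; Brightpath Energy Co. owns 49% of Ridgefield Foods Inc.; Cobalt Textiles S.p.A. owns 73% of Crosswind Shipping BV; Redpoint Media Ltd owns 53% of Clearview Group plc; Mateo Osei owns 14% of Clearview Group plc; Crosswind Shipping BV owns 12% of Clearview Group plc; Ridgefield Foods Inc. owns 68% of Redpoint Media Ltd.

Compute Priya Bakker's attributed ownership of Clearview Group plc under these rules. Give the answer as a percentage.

By parent–child attribution (R1), Priya Bakker is treated as also owning Hana Bakker's interest in Brightpath Energy Co, giving 67% + 30% = 97%.
By parent–child attribution (R1), Priya Bakker is treated as also owning Hana Bakker's interest in Vantage Holdings Ltd, giving 27% + 58% = 85%.
Chain via Brightpath Energy Co. → Ridgefield Foods Inc. → Redpoint Media Ltd (R2): 97% × 49% × 68% × 53% = 17.129812% of Clearview Group plc.
Chain via Vantage Holdings Ltd → Cobalt Textiles S.p.A. → Crosswind Shipping BV (R2): 85% × 34% × 73% × 12% = 2.53164% of Clearview Group plc.
Aggregating (R3): 17.129812% + 2.53164% = 19.661452%.

19.661452%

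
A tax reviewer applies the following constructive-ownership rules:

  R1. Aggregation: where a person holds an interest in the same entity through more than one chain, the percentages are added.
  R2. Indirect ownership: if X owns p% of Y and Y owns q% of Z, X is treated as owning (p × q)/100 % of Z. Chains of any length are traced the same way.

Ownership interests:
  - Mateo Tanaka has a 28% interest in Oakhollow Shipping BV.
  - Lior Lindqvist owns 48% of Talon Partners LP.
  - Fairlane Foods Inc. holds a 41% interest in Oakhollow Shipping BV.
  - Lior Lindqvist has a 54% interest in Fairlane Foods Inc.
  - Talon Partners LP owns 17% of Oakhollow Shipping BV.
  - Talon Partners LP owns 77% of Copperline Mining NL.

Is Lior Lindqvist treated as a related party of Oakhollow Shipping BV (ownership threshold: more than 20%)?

Yes

Chain via Talon Partners LP (R2): 48% × 17% = 8.16% of Oakhollow Shipping BV.
Chain via Fairlane Foods Inc. (R2): 54% × 41% = 22.14% of Oakhollow Shipping BV.
Aggregating (R1): 8.16% + 22.14% = 30.3%.
30.3% exceeds the 20% threshold, so Lior is a related party to Oakhollow Shipping BV.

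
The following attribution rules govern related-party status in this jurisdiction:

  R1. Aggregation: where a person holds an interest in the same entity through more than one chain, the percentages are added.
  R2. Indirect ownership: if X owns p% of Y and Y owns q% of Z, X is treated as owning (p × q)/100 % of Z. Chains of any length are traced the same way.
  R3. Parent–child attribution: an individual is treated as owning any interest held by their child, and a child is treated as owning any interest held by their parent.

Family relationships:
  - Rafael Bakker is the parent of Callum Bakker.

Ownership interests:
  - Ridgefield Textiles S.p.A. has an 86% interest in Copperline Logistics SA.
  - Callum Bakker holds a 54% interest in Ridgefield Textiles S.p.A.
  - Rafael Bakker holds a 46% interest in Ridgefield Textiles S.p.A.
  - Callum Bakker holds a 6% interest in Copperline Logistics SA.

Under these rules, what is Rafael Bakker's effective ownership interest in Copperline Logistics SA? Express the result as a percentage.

92%

By parent–child attribution (R3), Rafael Bakker is treated as also owning Callum Bakker's interest in Ridgefield Textiles S.p.A, giving 46% + 54% = 100%.
By parent–child attribution (R3), Rafael Bakker is treated as owning Callum Bakker's 6% interest in Copperline Logistics SA.
Chain via Ridgefield Textiles S.p.A. (R2): 100% × 86% = 86% of Copperline Logistics SA.
Direct interest in Copperline Logistics SA: 6%.
Aggregating (R1): 86% + 6% = 92%.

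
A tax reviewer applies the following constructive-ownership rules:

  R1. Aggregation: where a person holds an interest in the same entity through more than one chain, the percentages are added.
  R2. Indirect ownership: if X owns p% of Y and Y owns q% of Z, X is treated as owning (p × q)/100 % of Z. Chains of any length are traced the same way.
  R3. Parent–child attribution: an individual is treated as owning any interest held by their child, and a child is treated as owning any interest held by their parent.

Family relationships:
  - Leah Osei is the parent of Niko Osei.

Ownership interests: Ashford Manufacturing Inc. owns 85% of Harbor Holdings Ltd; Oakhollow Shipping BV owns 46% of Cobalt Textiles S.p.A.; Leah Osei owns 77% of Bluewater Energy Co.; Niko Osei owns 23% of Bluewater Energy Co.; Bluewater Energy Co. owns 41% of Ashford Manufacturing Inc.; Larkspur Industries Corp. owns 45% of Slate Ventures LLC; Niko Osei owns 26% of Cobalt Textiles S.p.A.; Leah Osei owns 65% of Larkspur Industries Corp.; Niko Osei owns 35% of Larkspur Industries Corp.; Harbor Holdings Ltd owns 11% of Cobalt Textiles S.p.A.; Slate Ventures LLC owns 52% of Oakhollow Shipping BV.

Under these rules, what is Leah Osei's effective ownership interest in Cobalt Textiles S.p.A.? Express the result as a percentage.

By parent–child attribution (R3), Leah Osei is treated as also owning Niko Osei's interest in Bluewater Energy Co, giving 77% + 23% = 100%.
By parent–child attribution (R3), Leah Osei is treated as also owning Niko Osei's interest in Larkspur Industries Corp, giving 65% + 35% = 100%.
By parent–child attribution (R3), Leah Osei is treated as owning Niko Osei's 26% interest in Cobalt Textiles S.p.A.
Chain via Bluewater Energy Co. → Ashford Manufacturing Inc. → Harbor Holdings Ltd (R2): 100% × 41% × 85% × 11% = 3.8335% of Cobalt Textiles S.p.A.
Chain via Larkspur Industries Corp. → Slate Ventures LLC → Oakhollow Shipping BV (R2): 100% × 45% × 52% × 46% = 10.764% of Cobalt Textiles S.p.A.
Direct interest in Cobalt Textiles S.p.A: 26%.
Aggregating (R1): 3.8335% + 10.764% + 26% = 40.5975%.

40.5975%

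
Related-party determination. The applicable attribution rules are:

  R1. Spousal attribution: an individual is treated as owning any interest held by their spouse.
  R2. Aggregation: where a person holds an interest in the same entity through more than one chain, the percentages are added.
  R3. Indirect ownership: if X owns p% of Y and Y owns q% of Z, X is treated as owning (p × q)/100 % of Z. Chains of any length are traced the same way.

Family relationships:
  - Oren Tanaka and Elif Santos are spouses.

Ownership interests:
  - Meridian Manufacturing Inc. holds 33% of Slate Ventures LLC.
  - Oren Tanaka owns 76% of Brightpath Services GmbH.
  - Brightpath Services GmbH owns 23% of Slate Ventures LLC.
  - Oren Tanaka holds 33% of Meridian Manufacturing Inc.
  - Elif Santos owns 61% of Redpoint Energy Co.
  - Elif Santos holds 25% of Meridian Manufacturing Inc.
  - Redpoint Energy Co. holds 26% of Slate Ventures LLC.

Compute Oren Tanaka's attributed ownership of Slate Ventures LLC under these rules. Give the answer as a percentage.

By spousal attribution (R1), Oren Tanaka is treated as also owning Elif Santos's interest in Meridian Manufacturing Inc, giving 33% + 25% = 58%.
By spousal attribution (R1), Oren Tanaka is treated as owning Elif Santos's 61% interest in Redpoint Energy Co.
Chain via Meridian Manufacturing Inc. (R3): 58% × 33% = 19.14% of Slate Ventures LLC.
Chain via Brightpath Services GmbH (R3): 76% × 23% = 17.48% of Slate Ventures LLC.
Chain via Redpoint Energy Co. (R3): 61% × 26% = 15.86% of Slate Ventures LLC.
Aggregating (R2): 19.14% + 17.48% + 15.86% = 52.48%.

52.48%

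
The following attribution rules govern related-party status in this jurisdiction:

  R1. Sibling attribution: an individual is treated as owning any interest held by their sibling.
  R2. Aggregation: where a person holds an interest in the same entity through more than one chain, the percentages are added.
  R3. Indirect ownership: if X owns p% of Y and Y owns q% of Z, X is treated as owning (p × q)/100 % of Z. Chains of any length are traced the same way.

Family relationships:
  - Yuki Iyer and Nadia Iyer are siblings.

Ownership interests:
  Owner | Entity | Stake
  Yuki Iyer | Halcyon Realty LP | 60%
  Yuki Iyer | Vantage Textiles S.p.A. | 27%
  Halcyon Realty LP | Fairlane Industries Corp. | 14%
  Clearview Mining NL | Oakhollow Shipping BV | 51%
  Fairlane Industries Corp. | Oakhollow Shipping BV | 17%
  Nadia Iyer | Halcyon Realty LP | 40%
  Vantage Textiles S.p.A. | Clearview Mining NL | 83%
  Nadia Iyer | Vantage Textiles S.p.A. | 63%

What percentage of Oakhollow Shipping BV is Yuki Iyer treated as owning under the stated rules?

40.477%

By sibling attribution (R1), Yuki Iyer is treated as also owning Nadia Iyer's interest in Vantage Textiles S.p.A, giving 27% + 63% = 90%.
By sibling attribution (R1), Yuki Iyer is treated as also owning Nadia Iyer's interest in Halcyon Realty LP, giving 60% + 40% = 100%.
Chain via Vantage Textiles S.p.A. → Clearview Mining NL (R3): 90% × 83% × 51% = 38.097% of Oakhollow Shipping BV.
Chain via Halcyon Realty LP → Fairlane Industries Corp. (R3): 100% × 14% × 17% = 2.38% of Oakhollow Shipping BV.
Aggregating (R2): 38.097% + 2.38% = 40.477%.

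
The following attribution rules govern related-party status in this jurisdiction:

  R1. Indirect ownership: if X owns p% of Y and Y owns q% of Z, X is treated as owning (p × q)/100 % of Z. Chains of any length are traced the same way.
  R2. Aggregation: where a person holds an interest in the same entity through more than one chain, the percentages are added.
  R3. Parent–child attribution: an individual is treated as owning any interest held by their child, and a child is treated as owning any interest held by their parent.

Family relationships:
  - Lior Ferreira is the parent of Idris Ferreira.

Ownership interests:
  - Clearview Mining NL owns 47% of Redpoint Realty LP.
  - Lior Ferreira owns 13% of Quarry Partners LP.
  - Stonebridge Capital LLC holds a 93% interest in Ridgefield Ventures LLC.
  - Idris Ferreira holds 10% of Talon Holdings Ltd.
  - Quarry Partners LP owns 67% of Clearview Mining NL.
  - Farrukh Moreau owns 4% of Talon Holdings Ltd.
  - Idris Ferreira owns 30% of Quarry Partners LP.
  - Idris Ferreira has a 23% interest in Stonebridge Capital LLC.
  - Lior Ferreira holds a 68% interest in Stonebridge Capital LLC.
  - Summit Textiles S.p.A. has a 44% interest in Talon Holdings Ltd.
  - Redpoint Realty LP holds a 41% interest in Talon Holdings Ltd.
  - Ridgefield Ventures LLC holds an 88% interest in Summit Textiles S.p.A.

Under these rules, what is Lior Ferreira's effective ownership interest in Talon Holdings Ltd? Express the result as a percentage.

By parent–child attribution (R3), Lior Ferreira is treated as also owning Idris Ferreira's interest in Stonebridge Capital LLC, giving 68% + 23% = 91%.
By parent–child attribution (R3), Lior Ferreira is treated as also owning Idris Ferreira's interest in Quarry Partners LP, giving 13% + 30% = 43%.
By parent–child attribution (R3), Lior Ferreira is treated as owning Idris Ferreira's 10% interest in Talon Holdings Ltd.
Chain via Stonebridge Capital LLC → Ridgefield Ventures LLC → Summit Textiles S.p.A. (R1): 91% × 93% × 88% × 44% = 32.768736% of Talon Holdings Ltd.
Chain via Quarry Partners LP → Clearview Mining NL → Redpoint Realty LP (R1): 43% × 67% × 47% × 41% = 5.551687% of Talon Holdings Ltd.
Direct interest in Talon Holdings Ltd: 10%.
Aggregating (R2): 32.768736% + 5.551687% + 10% = 48.320423%.

48.320423%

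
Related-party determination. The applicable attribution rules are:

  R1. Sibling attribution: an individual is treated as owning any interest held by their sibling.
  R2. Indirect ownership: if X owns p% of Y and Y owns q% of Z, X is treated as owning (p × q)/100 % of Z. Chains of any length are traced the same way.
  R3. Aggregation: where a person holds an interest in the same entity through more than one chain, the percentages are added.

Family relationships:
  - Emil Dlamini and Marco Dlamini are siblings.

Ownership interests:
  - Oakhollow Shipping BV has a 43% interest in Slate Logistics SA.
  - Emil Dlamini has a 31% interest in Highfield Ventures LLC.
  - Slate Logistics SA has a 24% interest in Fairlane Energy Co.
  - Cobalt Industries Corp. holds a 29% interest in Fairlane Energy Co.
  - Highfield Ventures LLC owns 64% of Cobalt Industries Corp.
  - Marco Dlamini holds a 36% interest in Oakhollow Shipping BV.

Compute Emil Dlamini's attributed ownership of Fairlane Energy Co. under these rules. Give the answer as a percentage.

By sibling attribution (R1), Emil Dlamini is treated as owning Marco Dlamini's 36% interest in Oakhollow Shipping BV.
Chain via Highfield Ventures LLC → Cobalt Industries Corp. (R2): 31% × 64% × 29% = 5.7536% of Fairlane Energy Co.
Chain via Oakhollow Shipping BV → Slate Logistics SA (R2): 36% × 43% × 24% = 3.7152% of Fairlane Energy Co.
Aggregating (R3): 5.7536% + 3.7152% = 9.4688%.

9.4688%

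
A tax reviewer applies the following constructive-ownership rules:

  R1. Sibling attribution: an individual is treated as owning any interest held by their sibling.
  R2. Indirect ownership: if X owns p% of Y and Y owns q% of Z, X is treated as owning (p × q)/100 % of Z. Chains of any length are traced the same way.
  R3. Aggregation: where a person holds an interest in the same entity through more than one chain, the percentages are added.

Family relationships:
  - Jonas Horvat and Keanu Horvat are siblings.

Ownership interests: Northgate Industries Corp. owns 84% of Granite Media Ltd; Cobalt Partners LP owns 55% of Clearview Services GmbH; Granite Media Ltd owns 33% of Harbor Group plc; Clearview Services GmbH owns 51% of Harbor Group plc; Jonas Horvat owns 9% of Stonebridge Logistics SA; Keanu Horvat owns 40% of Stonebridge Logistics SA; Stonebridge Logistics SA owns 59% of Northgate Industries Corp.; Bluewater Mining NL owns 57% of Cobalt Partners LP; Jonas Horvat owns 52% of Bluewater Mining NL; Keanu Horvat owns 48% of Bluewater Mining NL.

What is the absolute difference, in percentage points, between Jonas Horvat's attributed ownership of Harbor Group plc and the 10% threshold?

By sibling attribution (R1), Jonas Horvat is treated as also owning Keanu Horvat's interest in Bluewater Mining NL, giving 52% + 48% = 100%.
By sibling attribution (R1), Jonas Horvat is treated as also owning Keanu Horvat's interest in Stonebridge Logistics SA, giving 9% + 40% = 49%.
Chain via Bluewater Mining NL → Cobalt Partners LP → Clearview Services GmbH (R2): 100% × 57% × 55% × 51% = 15.9885% of Harbor Group plc.
Chain via Stonebridge Logistics SA → Northgate Industries Corp. → Granite Media Ltd (R2): 49% × 59% × 84% × 33% = 8.013852% of Harbor Group plc.
Aggregating (R3): 15.9885% + 8.013852% = 24.002352%.
24.002352% exceeds the 10% threshold by 14.002352 percentage points.

14.002352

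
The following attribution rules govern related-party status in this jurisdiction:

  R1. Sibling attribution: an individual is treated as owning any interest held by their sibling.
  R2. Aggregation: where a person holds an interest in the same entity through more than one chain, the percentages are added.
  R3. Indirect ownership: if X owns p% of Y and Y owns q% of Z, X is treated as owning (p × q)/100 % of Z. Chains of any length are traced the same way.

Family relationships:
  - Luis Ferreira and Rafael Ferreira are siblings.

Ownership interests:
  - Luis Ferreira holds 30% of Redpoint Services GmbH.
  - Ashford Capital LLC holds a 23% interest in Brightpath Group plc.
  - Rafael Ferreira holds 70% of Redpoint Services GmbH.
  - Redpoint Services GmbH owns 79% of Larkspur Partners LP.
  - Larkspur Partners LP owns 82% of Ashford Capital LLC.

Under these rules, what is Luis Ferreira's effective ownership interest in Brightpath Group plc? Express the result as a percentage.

By sibling attribution (R1), Luis Ferreira is treated as also owning Rafael Ferreira's interest in Redpoint Services GmbH, giving 30% + 70% = 100%.
Chain via Redpoint Services GmbH → Larkspur Partners LP → Ashford Capital LLC (R3): 100% × 79% × 82% × 23% = 14.8994% of Brightpath Group plc.

14.8994%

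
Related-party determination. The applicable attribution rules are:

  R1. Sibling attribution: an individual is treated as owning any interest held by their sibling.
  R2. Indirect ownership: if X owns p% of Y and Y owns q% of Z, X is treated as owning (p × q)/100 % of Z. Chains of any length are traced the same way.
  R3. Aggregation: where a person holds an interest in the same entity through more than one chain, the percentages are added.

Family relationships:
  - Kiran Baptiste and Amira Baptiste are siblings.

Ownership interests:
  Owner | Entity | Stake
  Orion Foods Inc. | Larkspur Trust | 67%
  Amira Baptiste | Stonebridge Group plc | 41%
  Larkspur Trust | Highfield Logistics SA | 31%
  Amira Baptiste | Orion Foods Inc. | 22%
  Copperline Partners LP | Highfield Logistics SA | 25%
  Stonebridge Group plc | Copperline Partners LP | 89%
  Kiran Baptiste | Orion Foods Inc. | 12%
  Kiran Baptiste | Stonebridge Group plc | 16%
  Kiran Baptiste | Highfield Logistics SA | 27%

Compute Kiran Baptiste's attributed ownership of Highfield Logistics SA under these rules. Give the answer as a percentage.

46.7443%

By sibling attribution (R1), Kiran Baptiste is treated as also owning Amira Baptiste's interest in Orion Foods Inc, giving 12% + 22% = 34%.
By sibling attribution (R1), Kiran Baptiste is treated as also owning Amira Baptiste's interest in Stonebridge Group plc, giving 16% + 41% = 57%.
Chain via Orion Foods Inc. → Larkspur Trust (R2): 34% × 67% × 31% = 7.0618% of Highfield Logistics SA.
Chain via Stonebridge Group plc → Copperline Partners LP (R2): 57% × 89% × 25% = 12.6825% of Highfield Logistics SA.
Direct interest in Highfield Logistics SA: 27%.
Aggregating (R3): 7.0618% + 12.6825% + 27% = 46.7443%.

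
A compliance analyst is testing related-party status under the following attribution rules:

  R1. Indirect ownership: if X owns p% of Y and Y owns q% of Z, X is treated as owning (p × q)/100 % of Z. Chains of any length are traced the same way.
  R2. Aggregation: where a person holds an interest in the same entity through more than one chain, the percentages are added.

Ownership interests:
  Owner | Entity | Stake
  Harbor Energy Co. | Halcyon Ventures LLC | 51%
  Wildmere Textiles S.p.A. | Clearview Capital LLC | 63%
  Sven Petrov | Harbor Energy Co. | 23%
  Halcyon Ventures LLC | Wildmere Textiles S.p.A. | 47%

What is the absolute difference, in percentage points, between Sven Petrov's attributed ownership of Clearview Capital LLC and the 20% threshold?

16.526747

Chain via Harbor Energy Co. → Halcyon Ventures LLC → Wildmere Textiles S.p.A. (R1): 23% × 51% × 47% × 63% = 3.473253% of Clearview Capital LLC.
3.473253% falls short of the 20% threshold by 16.526747 percentage points.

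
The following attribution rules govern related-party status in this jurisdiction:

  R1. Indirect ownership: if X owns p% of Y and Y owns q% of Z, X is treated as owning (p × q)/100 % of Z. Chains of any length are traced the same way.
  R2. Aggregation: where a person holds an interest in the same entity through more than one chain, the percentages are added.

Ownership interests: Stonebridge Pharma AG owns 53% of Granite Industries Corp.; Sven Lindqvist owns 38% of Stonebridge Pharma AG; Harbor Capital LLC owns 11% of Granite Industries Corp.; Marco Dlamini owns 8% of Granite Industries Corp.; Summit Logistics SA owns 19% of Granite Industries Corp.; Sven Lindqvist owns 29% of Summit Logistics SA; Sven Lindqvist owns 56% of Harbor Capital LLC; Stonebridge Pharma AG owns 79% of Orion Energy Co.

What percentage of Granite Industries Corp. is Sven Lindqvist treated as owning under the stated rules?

Chain via Stonebridge Pharma AG (R1): 38% × 53% = 20.14% of Granite Industries Corp.
Chain via Summit Logistics SA (R1): 29% × 19% = 5.51% of Granite Industries Corp.
Chain via Harbor Capital LLC (R1): 56% × 11% = 6.16% of Granite Industries Corp.
Aggregating (R2): 20.14% + 5.51% + 6.16% = 31.81%.

31.81%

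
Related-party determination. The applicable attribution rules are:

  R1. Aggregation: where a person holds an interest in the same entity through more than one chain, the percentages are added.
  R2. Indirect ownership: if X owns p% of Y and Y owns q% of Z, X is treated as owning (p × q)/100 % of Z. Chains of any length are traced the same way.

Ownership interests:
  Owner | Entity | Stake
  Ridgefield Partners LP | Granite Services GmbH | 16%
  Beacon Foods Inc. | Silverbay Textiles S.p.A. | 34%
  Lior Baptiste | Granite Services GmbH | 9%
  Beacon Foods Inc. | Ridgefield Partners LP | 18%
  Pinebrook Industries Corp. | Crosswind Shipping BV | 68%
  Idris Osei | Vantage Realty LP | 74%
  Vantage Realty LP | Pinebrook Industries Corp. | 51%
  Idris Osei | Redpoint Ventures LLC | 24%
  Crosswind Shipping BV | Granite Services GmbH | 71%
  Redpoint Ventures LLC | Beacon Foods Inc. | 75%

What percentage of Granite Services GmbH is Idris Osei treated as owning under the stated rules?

18.739272%

Chain via Vantage Realty LP → Pinebrook Industries Corp. → Crosswind Shipping BV (R2): 74% × 51% × 68% × 71% = 18.220872% of Granite Services GmbH.
Chain via Redpoint Ventures LLC → Beacon Foods Inc. → Ridgefield Partners LP (R2): 24% × 75% × 18% × 16% = 0.5184% of Granite Services GmbH.
Aggregating (R1): 18.220872% + 0.5184% = 18.739272%.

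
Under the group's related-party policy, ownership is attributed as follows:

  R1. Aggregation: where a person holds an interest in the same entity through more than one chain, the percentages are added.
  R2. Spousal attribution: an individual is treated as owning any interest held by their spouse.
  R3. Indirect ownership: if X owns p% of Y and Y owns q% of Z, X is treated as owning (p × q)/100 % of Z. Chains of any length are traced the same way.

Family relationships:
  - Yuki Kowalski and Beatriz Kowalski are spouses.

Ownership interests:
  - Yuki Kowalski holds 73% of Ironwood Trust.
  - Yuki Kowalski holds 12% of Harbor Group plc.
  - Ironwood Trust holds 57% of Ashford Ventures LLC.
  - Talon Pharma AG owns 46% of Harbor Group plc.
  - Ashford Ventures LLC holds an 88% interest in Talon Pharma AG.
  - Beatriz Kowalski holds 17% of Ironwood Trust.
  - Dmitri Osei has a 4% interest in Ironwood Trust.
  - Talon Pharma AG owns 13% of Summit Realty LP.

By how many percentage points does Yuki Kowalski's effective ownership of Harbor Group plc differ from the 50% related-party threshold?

By spousal attribution (R2), Yuki Kowalski is treated as also owning Beatriz Kowalski's interest in Ironwood Trust, giving 73% + 17% = 90%.
Chain via Ironwood Trust → Ashford Ventures LLC → Talon Pharma AG (R3): 90% × 57% × 88% × 46% = 20.76624% of Harbor Group plc.
Direct interest in Harbor Group plc: 12%.
Aggregating (R1): 20.76624% + 12% = 32.76624%.
32.76624% falls short of the 50% threshold by 17.23376 percentage points.

17.23376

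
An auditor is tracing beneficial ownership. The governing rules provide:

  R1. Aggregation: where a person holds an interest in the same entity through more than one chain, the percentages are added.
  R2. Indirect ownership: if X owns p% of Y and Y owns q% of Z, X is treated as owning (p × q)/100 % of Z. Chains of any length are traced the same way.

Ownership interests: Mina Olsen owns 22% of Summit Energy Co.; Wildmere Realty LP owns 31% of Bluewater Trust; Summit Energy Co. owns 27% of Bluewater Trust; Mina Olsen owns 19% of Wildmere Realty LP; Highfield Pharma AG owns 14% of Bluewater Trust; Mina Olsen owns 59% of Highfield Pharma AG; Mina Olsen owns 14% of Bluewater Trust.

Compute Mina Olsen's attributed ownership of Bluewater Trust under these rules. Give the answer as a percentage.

34.09%

Chain via Highfield Pharma AG (R2): 59% × 14% = 8.26% of Bluewater Trust.
Chain via Wildmere Realty LP (R2): 19% × 31% = 5.89% of Bluewater Trust.
Chain via Summit Energy Co. (R2): 22% × 27% = 5.94% of Bluewater Trust.
Direct interest in Bluewater Trust: 14%.
Aggregating (R1): 8.26% + 5.89% + 5.94% + 14% = 34.09%.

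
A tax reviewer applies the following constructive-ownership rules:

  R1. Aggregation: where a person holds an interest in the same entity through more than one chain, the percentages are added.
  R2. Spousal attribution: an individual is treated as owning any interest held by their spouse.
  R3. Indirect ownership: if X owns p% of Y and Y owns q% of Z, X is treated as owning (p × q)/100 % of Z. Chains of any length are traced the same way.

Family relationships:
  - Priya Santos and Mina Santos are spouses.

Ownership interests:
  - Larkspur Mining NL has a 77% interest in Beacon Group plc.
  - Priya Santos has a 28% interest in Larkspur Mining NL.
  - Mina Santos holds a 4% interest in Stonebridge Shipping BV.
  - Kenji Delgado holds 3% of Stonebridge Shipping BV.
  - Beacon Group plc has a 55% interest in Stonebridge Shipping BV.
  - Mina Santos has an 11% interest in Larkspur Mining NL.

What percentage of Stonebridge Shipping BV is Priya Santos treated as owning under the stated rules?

By spousal attribution (R2), Priya Santos is treated as also owning Mina Santos's interest in Larkspur Mining NL, giving 28% + 11% = 39%.
By spousal attribution (R2), Priya Santos is treated as owning Mina Santos's 4% interest in Stonebridge Shipping BV.
Chain via Larkspur Mining NL → Beacon Group plc (R3): 39% × 77% × 55% = 16.5165% of Stonebridge Shipping BV.
Direct interest in Stonebridge Shipping BV: 4%.
Aggregating (R1): 16.5165% + 4% = 20.5165%.

20.5165%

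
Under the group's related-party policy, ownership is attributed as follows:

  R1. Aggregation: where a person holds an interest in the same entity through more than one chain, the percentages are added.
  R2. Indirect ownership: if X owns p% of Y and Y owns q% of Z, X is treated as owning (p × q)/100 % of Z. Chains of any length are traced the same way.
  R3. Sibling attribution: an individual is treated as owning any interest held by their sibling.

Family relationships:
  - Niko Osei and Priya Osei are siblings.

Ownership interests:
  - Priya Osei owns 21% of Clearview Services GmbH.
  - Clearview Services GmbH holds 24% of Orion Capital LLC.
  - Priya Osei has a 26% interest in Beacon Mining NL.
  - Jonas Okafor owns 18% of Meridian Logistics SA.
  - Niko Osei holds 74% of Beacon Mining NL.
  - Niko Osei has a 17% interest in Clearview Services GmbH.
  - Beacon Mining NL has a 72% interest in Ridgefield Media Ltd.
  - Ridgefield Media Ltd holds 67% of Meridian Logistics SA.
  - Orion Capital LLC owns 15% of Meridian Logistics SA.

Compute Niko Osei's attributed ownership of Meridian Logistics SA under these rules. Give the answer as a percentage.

49.608%

By sibling attribution (R3), Niko Osei is treated as also owning Priya Osei's interest in Beacon Mining NL, giving 74% + 26% = 100%.
By sibling attribution (R3), Niko Osei is treated as also owning Priya Osei's interest in Clearview Services GmbH, giving 17% + 21% = 38%.
Chain via Beacon Mining NL → Ridgefield Media Ltd (R2): 100% × 72% × 67% = 48.24% of Meridian Logistics SA.
Chain via Clearview Services GmbH → Orion Capital LLC (R2): 38% × 24% × 15% = 1.368% of Meridian Logistics SA.
Aggregating (R1): 48.24% + 1.368% = 49.608%.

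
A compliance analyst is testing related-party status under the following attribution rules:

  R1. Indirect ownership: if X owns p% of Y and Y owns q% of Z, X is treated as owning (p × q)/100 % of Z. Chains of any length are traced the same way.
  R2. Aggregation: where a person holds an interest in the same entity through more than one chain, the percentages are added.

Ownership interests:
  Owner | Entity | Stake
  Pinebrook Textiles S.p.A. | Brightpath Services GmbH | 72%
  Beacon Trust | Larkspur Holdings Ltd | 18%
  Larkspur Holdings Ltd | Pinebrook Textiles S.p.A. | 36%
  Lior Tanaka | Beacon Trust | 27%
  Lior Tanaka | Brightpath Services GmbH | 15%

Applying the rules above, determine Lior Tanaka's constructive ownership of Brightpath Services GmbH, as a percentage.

Chain via Beacon Trust → Larkspur Holdings Ltd → Pinebrook Textiles S.p.A. (R1): 27% × 18% × 36% × 72% = 1.259712% of Brightpath Services GmbH.
Direct interest in Brightpath Services GmbH: 15%.
Aggregating (R2): 1.259712% + 15% = 16.259712%.

16.259712%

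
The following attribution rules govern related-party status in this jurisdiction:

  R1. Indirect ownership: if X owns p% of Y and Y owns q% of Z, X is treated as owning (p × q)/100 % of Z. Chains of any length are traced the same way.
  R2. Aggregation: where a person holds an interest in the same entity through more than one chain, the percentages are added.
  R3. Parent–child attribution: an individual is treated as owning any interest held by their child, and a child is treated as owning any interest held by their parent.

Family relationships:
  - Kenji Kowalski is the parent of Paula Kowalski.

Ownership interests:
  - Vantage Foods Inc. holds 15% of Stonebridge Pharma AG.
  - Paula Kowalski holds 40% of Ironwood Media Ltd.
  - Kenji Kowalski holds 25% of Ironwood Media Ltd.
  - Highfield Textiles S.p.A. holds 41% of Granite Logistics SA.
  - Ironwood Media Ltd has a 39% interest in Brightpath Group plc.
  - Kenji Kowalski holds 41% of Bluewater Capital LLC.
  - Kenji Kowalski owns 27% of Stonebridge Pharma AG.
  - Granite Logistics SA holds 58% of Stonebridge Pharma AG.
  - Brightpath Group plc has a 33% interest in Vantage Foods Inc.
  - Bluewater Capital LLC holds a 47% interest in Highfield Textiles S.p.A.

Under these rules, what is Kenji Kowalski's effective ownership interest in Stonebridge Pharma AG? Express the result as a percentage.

By parent–child attribution (R3), Kenji Kowalski is treated as also owning Paula Kowalski's interest in Ironwood Media Ltd, giving 25% + 40% = 65%.
Chain via Bluewater Capital LLC → Highfield Textiles S.p.A. → Granite Logistics SA (R1): 41% × 47% × 41% × 58% = 4.582406% of Stonebridge Pharma AG.
Chain via Ironwood Media Ltd → Brightpath Group plc → Vantage Foods Inc. (R1): 65% × 39% × 33% × 15% = 1.254825% of Stonebridge Pharma AG.
Direct interest in Stonebridge Pharma AG: 27%.
Aggregating (R2): 4.582406% + 1.254825% + 27% = 32.837231%.

32.837231%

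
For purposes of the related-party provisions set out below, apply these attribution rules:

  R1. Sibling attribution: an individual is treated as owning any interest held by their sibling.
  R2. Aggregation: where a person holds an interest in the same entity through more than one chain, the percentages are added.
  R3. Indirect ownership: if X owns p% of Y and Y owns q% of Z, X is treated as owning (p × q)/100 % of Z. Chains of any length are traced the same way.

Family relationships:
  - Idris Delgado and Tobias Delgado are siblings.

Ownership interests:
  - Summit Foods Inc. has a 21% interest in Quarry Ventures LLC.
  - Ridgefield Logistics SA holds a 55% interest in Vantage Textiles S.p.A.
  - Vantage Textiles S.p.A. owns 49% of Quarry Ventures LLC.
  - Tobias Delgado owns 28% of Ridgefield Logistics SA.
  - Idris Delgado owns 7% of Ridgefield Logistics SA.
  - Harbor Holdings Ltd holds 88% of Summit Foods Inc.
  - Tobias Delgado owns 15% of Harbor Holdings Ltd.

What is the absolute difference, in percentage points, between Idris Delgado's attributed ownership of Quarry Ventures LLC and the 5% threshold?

7.2045

By sibling attribution (R1), Idris Delgado is treated as also owning Tobias Delgado's interest in Ridgefield Logistics SA, giving 7% + 28% = 35%.
By sibling attribution (R1), Idris Delgado is treated as owning Tobias Delgado's 15% interest in Harbor Holdings Ltd.
Chain via Ridgefield Logistics SA → Vantage Textiles S.p.A. (R3): 35% × 55% × 49% = 9.4325% of Quarry Ventures LLC.
Chain via Harbor Holdings Ltd → Summit Foods Inc. (R3): 15% × 88% × 21% = 2.772% of Quarry Ventures LLC.
Aggregating (R2): 9.4325% + 2.772% = 12.2045%.
12.2045% exceeds the 5% threshold by 7.2045 percentage points.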